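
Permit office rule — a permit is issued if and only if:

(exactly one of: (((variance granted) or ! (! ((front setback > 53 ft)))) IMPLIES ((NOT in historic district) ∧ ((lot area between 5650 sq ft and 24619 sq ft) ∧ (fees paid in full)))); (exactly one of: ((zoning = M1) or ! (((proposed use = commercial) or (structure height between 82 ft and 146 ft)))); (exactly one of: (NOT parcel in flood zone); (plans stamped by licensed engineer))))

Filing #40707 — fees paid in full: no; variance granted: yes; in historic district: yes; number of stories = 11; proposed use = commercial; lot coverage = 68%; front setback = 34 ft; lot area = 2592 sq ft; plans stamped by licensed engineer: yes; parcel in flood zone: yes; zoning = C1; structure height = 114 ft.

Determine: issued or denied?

Issued

Atomic conditions:
  variance granted: yes → true
  front setback > 53 ft: 34 > 53 is false
  NOT in historic district: yes → false
  lot area between 5650 sq ft and 24619 sq ft: 2592 in [5650, 24619] is false
  fees paid in full: no → false
  zoning = M1: C1 == M1 is false
  proposed use = commercial: commercial == commercial is true
  structure height between 82 ft and 146 ft: 114 in [82, 146] is true
  NOT parcel in flood zone: yes → false
  plans stamped by licensed engineer: yes → true
Combine:
[1.1.2.1] NOT false = true
[1.1.2] NOT true = false
[1.1] true OR false = true
[1.2.2] false AND false = false
[1.2] false AND false = false
[1] true → false = false
[2.1.2.1] true OR true = true
[2.1.2] NOT true = false
[2.1] false OR false = false
[2.2] exactly-one(false, true) = true
[2] exactly-one(false, true) = true
[root] exactly-one(false, true) = true
Overall: true → issued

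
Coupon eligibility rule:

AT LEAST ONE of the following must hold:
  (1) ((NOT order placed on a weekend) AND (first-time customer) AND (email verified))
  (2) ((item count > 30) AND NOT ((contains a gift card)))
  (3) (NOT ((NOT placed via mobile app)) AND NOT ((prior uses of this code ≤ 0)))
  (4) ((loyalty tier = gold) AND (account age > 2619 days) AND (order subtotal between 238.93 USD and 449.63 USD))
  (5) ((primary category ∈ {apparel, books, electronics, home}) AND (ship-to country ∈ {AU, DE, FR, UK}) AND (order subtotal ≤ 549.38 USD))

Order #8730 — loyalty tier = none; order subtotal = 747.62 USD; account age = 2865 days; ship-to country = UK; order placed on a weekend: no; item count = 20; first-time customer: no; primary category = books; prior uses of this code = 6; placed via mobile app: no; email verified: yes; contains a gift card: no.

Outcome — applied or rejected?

Atomic conditions:
  NOT order placed on a weekend: no → true
  first-time customer: no → false
  email verified: yes → true
  item count > 30: 20 > 30 is false
  contains a gift card: no → false
  NOT placed via mobile app: no → true
  prior uses of this code ≤ 0: 6 ≤ 0 is false
  loyalty tier = gold: none == gold is false
  account age > 2619 days: 2865 > 2619 is true
  order subtotal between 238.93 USD and 449.63 USD: 747.62 in [238.93, 449.63] is false
  primary category ∈ {apparel, books, electronics, home}: books is in the set → true
  ship-to country ∈ {AU, DE, FR, UK}: UK is in the set → true
  order subtotal ≤ 549.38 USD: 747.62 ≤ 549.38 is false
Combine:
[1] true AND false AND true = false
[2.2] NOT false = true
[2] false AND true = false
[3.1] NOT true = false
[3.2] NOT false = true
[3] false AND true = false
[4] false AND true AND false = false
[5] true AND true AND false = false
[root] false OR false OR false OR false OR false = false
Overall: false → rejected

Rejected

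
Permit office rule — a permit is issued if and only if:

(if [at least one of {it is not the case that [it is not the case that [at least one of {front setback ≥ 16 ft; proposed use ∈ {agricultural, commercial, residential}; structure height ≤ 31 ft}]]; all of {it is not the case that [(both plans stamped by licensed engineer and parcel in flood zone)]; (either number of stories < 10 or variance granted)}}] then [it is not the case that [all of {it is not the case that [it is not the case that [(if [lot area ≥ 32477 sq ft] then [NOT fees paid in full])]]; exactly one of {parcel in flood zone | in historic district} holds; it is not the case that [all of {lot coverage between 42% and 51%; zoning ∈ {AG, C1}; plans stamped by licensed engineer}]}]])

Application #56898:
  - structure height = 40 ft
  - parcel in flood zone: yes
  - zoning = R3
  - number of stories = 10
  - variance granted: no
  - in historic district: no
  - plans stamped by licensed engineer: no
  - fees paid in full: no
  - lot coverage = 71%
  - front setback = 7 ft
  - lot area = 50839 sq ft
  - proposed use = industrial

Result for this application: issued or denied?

Atomic conditions:
  front setback ≥ 16 ft: 7 ≥ 16 is false
  proposed use ∈ {agricultural, commercial, residential}: industrial is not in the set → false
  structure height ≤ 31 ft: 40 ≤ 31 is false
  plans stamped by licensed engineer: no → false
  parcel in flood zone: yes → true
  number of stories < 10: 10 < 10 is false
  variance granted: no → false
  lot area ≥ 32477 sq ft: 50839 ≥ 32477 is true
  NOT fees paid in full: no → true
  in historic district: no → false
  lot coverage between 42% and 51%: 71 in [42, 51] is false
  zoning ∈ {AG, C1}: R3 is not in the set → false
Combine:
[1.1.1.1] false OR false OR false = false
[1.1.1] NOT false = true
[1.1] NOT true = false
[1.2.1.1] false AND true = false
[1.2.1] NOT false = true
[1.2.2] false OR false = false
[1.2] true AND false = false
[1] false OR false = false
[2.1.1.1.1] true → true = true
[2.1.1.1] NOT true = false
[2.1.1] NOT false = true
[2.1.2] exactly-one(true, false) = true
[2.1.3.1] false AND false AND false = false
[2.1.3] NOT false = true
[2.1] true AND true AND true = true
[2] NOT true = false
[root] false → false (antecedent false ⇒ implication holds) = true
Overall: true → issued

Issued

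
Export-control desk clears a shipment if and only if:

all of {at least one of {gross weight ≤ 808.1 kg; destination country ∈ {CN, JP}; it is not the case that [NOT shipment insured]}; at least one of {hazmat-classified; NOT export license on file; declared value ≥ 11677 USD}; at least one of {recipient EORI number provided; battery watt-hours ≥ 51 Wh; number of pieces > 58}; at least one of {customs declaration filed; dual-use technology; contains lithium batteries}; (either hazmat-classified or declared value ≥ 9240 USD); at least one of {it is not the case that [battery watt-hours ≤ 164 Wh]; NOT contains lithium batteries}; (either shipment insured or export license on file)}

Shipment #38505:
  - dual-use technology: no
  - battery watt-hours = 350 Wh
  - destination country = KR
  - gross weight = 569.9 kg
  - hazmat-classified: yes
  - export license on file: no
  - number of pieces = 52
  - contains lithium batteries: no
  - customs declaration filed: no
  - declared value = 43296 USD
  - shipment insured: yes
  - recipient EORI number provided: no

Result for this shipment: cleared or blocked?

Blocked

Atomic conditions:
  gross weight ≤ 808.1 kg: 569.9 ≤ 808.1 is true
  destination country ∈ {CN, JP}: KR is not in the set → false
  NOT shipment insured: yes → false
  hazmat-classified: yes → true
  NOT export license on file: no → true
  declared value ≥ 11677 USD: 43296 ≥ 11677 is true
  recipient EORI number provided: no → false
  battery watt-hours ≥ 51 Wh: 350 ≥ 51 is true
  number of pieces > 58: 52 > 58 is false
  customs declaration filed: no → false
  dual-use technology: no → false
  contains lithium batteries: no → false
  declared value ≥ 9240 USD: 43296 ≥ 9240 is true
  battery watt-hours ≤ 164 Wh: 350 ≤ 164 is false
  NOT contains lithium batteries: no → true
  shipment insured: yes → true
  export license on file: no → false
Combine:
[1.3] NOT false = true
[1] true OR false OR true = true
[2] true OR true OR true = true
[3] false OR true OR false = true
[4] false OR false OR false = false
[5] true OR true = true
[6.1] NOT false = true
[6] true OR true = true
[7] true OR false = true
[root] true AND true AND true AND false AND true AND true AND true = false
Overall: false → blocked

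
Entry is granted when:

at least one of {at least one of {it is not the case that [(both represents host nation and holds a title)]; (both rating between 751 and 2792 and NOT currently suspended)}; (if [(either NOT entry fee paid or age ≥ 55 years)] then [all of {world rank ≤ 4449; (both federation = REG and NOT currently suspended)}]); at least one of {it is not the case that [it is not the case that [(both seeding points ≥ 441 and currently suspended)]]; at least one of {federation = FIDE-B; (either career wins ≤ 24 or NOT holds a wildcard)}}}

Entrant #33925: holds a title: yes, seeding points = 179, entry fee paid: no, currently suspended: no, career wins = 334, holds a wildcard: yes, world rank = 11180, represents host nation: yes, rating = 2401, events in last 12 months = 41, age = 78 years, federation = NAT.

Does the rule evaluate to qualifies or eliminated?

Atomic conditions:
  represents host nation: yes → true
  holds a title: yes → true
  rating between 751 and 2792: 2401 in [751, 2792] is true
  NOT currently suspended: no → true
  NOT entry fee paid: no → true
  age ≥ 55 years: 78 ≥ 55 is true
  world rank ≤ 4449: 11180 ≤ 4449 is false
  federation = REG: NAT == REG is false
  seeding points ≥ 441: 179 ≥ 441 is false
  currently suspended: no → false
  federation = FIDE-B: NAT == FIDE-B is false
  career wins ≤ 24: 334 ≤ 24 is false
  NOT holds a wildcard: yes → false
Combine:
[1.1.1] true AND true = true
[1.1] NOT true = false
[1.2] true AND true = true
[1] false OR true = true
[2.1] true OR true = true
[2.2.2] false AND true = false
[2.2] false AND false = false
[2] true → false = false
[3.1.1.1] false AND false = false
[3.1.1] NOT false = true
[3.1] NOT true = false
[3.2.2] false OR false = false
[3.2] false OR false = false
[3] false OR false = false
[root] true OR false OR false = true
Overall: true → qualifies

Qualifies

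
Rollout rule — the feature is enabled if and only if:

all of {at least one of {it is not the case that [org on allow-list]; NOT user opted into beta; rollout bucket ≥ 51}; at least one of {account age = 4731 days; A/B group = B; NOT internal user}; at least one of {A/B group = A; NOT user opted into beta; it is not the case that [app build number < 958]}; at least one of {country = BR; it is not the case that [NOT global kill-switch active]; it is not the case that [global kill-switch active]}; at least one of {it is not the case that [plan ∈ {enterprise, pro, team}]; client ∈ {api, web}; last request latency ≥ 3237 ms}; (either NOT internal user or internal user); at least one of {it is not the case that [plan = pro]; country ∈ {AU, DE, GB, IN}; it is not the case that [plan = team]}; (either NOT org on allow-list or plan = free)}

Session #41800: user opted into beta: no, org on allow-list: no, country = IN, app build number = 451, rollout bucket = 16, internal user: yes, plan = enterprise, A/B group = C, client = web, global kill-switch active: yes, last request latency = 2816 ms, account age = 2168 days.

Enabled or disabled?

Disabled

Atomic conditions:
  org on allow-list: no → false
  NOT user opted into beta: no → true
  rollout bucket ≥ 51: 16 ≥ 51 is false
  account age = 4731 days: 2168 == 4731 is false
  A/B group = B: C == B is false
  NOT internal user: yes → false
  A/B group = A: C == A is false
  app build number < 958: 451 < 958 is true
  country = BR: IN == BR is false
  NOT global kill-switch active: yes → false
  global kill-switch active: yes → true
  plan ∈ {enterprise, pro, team}: enterprise is in the set → true
  client ∈ {api, web}: web is in the set → true
  last request latency ≥ 3237 ms: 2816 ≥ 3237 is false
  internal user: yes → true
  plan = pro: enterprise == pro is false
  country ∈ {AU, DE, GB, IN}: IN is in the set → true
  plan = team: enterprise == team is false
  NOT org on allow-list: no → true
  plan = free: enterprise == free is false
Combine:
[1.1] NOT false = true
[1] true OR true OR false = true
[2] false OR false OR false = false
[3.3] NOT true = false
[3] false OR true OR false = true
[4.2] NOT false = true
[4.3] NOT true = false
[4] false OR true OR false = true
[5.1] NOT true = false
[5] false OR true OR false = true
[6] false OR true = true
[7.1] NOT false = true
[7.3] NOT false = true
[7] true OR true OR true = true
[8] true OR false = true
[root] true AND false AND true AND true AND true AND true AND true AND true = false
Overall: false → disabled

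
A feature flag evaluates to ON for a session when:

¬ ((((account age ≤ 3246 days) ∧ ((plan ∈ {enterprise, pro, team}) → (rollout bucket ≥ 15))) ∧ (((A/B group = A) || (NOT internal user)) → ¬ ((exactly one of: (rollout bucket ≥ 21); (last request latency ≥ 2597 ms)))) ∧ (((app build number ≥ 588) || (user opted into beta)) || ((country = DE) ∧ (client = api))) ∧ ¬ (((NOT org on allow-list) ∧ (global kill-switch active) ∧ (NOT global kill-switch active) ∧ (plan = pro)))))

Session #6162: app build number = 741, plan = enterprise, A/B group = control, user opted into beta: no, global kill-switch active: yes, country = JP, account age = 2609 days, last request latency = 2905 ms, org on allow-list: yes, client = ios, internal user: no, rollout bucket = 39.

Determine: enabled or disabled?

Atomic conditions:
  account age ≤ 3246 days: 2609 ≤ 3246 is true
  plan ∈ {enterprise, pro, team}: enterprise is in the set → true
  rollout bucket ≥ 15: 39 ≥ 15 is true
  A/B group = A: control == A is false
  NOT internal user: no → true
  rollout bucket ≥ 21: 39 ≥ 21 is true
  last request latency ≥ 2597 ms: 2905 ≥ 2597 is true
  app build number ≥ 588: 741 ≥ 588 is true
  user opted into beta: no → false
  country = DE: JP == DE is false
  client = api: ios == api is false
  NOT org on allow-list: yes → false
  global kill-switch active: yes → true
  NOT global kill-switch active: yes → false
  plan = pro: enterprise == pro is false
Combine:
[1.1.2] true → true = true
[1.1] true AND true = true
[1.2.1] false OR true = true
[1.2.2.1] exactly-one(true, true) = false
[1.2.2] NOT false = true
[1.2] true → true = true
[1.3.1] true OR false = true
[1.3.2] false AND false = false
[1.3] true OR false = true
[1.4.1] false AND true AND false AND false = false
[1.4] NOT false = true
[1] true AND true AND true AND true = true
[root] NOT true = false
Overall: false → disabled

Disabled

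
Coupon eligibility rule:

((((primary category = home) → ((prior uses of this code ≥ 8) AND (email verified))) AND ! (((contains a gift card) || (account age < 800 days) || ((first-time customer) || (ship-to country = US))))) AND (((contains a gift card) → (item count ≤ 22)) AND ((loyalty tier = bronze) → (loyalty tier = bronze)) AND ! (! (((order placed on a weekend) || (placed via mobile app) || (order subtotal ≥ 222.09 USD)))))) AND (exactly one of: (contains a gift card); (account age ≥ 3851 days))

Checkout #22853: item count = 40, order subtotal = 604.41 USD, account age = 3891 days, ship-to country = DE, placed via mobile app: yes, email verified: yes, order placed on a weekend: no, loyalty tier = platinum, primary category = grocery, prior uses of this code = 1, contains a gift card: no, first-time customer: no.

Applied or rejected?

Atomic conditions:
  primary category = home: grocery == home is false
  prior uses of this code ≥ 8: 1 ≥ 8 is false
  email verified: yes → true
  contains a gift card: no → false
  account age < 800 days: 3891 < 800 is false
  first-time customer: no → false
  ship-to country = US: DE == US is false
  item count ≤ 22: 40 ≤ 22 is false
  loyalty tier = bronze: platinum == bronze is false
  order placed on a weekend: no → false
  placed via mobile app: yes → true
  order subtotal ≥ 222.09 USD: 604.41 ≥ 222.09 is true
  account age ≥ 3851 days: 3891 ≥ 3851 is true
Combine:
[1.1.1.2] false AND true = false
[1.1.1] false → false (antecedent false ⇒ implication holds) = true
[1.1.2.1.3] false OR false = false
[1.1.2.1] false OR false OR false = false
[1.1.2] NOT false = true
[1.1] true AND true = true
[1.2.1] false → false (antecedent false ⇒ implication holds) = true
[1.2.2] false → false (antecedent false ⇒ implication holds) = true
[1.2.3.1.1] false OR true OR true = true
[1.2.3.1] NOT true = false
[1.2.3] NOT false = true
[1.2] true AND true AND true = true
[1] true AND true = true
[2] exactly-one(false, true) = true
[root] true AND true = true
Overall: true → applied

Applied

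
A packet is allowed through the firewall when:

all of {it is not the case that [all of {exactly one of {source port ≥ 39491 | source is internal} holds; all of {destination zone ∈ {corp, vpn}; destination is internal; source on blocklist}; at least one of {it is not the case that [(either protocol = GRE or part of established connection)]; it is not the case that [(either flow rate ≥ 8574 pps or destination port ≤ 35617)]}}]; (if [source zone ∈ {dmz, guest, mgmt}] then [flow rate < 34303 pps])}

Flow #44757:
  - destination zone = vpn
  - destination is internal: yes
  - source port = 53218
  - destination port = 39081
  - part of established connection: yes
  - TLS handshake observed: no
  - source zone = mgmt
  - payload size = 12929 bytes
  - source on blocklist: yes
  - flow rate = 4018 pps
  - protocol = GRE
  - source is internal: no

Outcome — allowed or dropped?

Atomic conditions:
  source port ≥ 39491: 53218 ≥ 39491 is true
  source is internal: no → false
  destination zone ∈ {corp, vpn}: vpn is in the set → true
  destination is internal: yes → true
  source on blocklist: yes → true
  protocol = GRE: GRE == GRE is true
  part of established connection: yes → true
  flow rate ≥ 8574 pps: 4018 ≥ 8574 is false
  destination port ≤ 35617: 39081 ≤ 35617 is false
  source zone ∈ {dmz, guest, mgmt}: mgmt is in the set → true
  flow rate < 34303 pps: 4018 < 34303 is true
Combine:
[1.1.1] exactly-one(true, false) = true
[1.1.2] true AND true AND true = true
[1.1.3.1.1] true OR true = true
[1.1.3.1] NOT true = false
[1.1.3.2.1] false OR false = false
[1.1.3.2] NOT false = true
[1.1.3] false OR true = true
[1.1] true AND true AND true = true
[1] NOT true = false
[2] true → true = true
[root] false AND true = false
Overall: false → dropped

Dropped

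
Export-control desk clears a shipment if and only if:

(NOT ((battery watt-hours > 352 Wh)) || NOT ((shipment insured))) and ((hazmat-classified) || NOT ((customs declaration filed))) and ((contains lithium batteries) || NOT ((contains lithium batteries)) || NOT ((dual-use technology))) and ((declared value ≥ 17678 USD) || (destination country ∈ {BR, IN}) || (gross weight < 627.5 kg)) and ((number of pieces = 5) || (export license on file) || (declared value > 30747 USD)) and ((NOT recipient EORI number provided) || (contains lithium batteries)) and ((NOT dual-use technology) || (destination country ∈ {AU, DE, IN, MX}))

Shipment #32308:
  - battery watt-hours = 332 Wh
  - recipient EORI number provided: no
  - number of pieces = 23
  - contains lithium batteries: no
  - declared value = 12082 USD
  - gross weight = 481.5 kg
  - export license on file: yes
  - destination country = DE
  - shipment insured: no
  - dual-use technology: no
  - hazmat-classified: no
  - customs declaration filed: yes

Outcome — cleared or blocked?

Atomic conditions:
  battery watt-hours > 352 Wh: 332 > 352 is false
  shipment insured: no → false
  hazmat-classified: no → false
  customs declaration filed: yes → true
  contains lithium batteries: no → false
  dual-use technology: no → false
  declared value ≥ 17678 USD: 12082 ≥ 17678 is false
  destination country ∈ {BR, IN}: DE is not in the set → false
  gross weight < 627.5 kg: 481.5 < 627.5 is true
  number of pieces = 5: 23 == 5 is false
  export license on file: yes → true
  declared value > 30747 USD: 12082 > 30747 is false
  NOT recipient EORI number provided: no → true
  NOT dual-use technology: no → true
  destination country ∈ {AU, DE, IN, MX}: DE is in the set → true
Combine:
[1.1] NOT false = true
[1.2] NOT false = true
[1] true OR true = true
[2.2] NOT true = false
[2] false OR false = false
[3.2] NOT false = true
[3.3] NOT false = true
[3] false OR true OR true = true
[4] false OR false OR true = true
[5] false OR true OR false = true
[6] true OR false = true
[7] true OR true = true
[root] true AND false AND true AND true AND true AND true AND true = false
Overall: false → blocked

Blocked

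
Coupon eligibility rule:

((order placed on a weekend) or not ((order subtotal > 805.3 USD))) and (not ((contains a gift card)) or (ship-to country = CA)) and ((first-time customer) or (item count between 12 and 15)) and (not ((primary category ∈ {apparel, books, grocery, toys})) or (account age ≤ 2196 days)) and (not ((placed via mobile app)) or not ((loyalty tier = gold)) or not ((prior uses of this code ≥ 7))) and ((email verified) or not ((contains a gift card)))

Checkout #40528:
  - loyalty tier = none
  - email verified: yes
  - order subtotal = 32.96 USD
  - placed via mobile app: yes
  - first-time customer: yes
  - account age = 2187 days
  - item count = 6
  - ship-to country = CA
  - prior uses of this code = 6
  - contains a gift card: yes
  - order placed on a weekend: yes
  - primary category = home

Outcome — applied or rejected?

Applied

Atomic conditions:
  order placed on a weekend: yes → true
  order subtotal > 805.3 USD: 32.96 > 805.3 is false
  contains a gift card: yes → true
  ship-to country = CA: CA == CA is true
  first-time customer: yes → true
  item count between 12 and 15: 6 in [12, 15] is false
  primary category ∈ {apparel, books, grocery, toys}: home is not in the set → false
  account age ≤ 2196 days: 2187 ≤ 2196 is true
  placed via mobile app: yes → true
  loyalty tier = gold: none == gold is false
  prior uses of this code ≥ 7: 6 ≥ 7 is false
  email verified: yes → true
Combine:
[1.2] NOT false = true
[1] true OR true = true
[2.1] NOT true = false
[2] false OR true = true
[3] true OR false = true
[4.1] NOT false = true
[4] true OR true = true
[5.1] NOT true = false
[5.2] NOT false = true
[5.3] NOT false = true
[5] false OR true OR true = true
[6.2] NOT true = false
[6] true OR false = true
[root] true AND true AND true AND true AND true AND true = true
Overall: true → applied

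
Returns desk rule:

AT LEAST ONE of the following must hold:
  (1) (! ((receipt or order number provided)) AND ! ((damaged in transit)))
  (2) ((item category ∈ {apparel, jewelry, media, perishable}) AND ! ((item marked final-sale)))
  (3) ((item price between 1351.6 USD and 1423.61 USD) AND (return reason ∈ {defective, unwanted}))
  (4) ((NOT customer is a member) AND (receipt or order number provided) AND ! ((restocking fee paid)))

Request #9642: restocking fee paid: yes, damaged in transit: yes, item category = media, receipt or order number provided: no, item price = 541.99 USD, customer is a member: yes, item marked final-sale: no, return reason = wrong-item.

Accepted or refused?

Accepted

Atomic conditions:
  receipt or order number provided: no → false
  damaged in transit: yes → true
  item category ∈ {apparel, jewelry, media, perishable}: media is in the set → true
  item marked final-sale: no → false
  item price between 1351.6 USD and 1423.61 USD: 541.99 in [1351.6, 1423.61] is false
  return reason ∈ {defective, unwanted}: wrong-item is not in the set → false
  NOT customer is a member: yes → false
  restocking fee paid: yes → true
Combine:
[1.1] NOT false = true
[1.2] NOT true = false
[1] true AND false = false
[2.2] NOT false = true
[2] true AND true = true
[3] false AND false = false
[4.3] NOT true = false
[4] false AND false AND false = false
[root] false OR true OR false OR false = true
Overall: true → accepted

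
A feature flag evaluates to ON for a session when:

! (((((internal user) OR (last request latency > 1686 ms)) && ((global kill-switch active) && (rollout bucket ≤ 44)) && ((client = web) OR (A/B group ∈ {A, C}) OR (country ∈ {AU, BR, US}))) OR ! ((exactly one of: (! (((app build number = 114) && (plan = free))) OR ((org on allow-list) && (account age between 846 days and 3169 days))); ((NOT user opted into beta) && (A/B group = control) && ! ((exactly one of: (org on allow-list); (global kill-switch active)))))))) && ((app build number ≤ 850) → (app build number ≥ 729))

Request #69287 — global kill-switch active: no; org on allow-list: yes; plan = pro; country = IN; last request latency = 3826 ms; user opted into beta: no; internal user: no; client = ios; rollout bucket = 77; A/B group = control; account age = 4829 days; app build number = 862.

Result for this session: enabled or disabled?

Atomic conditions:
  internal user: no → false
  last request latency > 1686 ms: 3826 > 1686 is true
  global kill-switch active: no → false
  rollout bucket ≤ 44: 77 ≤ 44 is false
  client = web: ios == web is false
  A/B group ∈ {A, C}: control is not in the set → false
  country ∈ {AU, BR, US}: IN is not in the set → false
  app build number = 114: 862 == 114 is false
  plan = free: pro == free is false
  org on allow-list: yes → true
  account age between 846 days and 3169 days: 4829 in [846, 3169] is false
  NOT user opted into beta: no → true
  A/B group = control: control == control is true
  app build number ≤ 850: 862 ≤ 850 is false
  app build number ≥ 729: 862 ≥ 729 is true
Combine:
[1.1.1.1] false OR true = true
[1.1.1.2] false AND false = false
[1.1.1.3] false OR false OR false = false
[1.1.1] true AND false AND false = false
[1.1.2.1.1.1.1] false AND false = false
[1.1.2.1.1.1] NOT false = true
[1.1.2.1.1.2] true AND false = false
[1.1.2.1.1] true OR false = true
[1.1.2.1.2.3.1] exactly-one(true, false) = true
[1.1.2.1.2.3] NOT true = false
[1.1.2.1.2] true AND true AND false = false
[1.1.2.1] exactly-one(true, false) = true
[1.1.2] NOT true = false
[1.1] false OR false = false
[1] NOT false = true
[2] false → true (antecedent false ⇒ implication holds) = true
[root] true AND true = true
Overall: true → enabled

Enabled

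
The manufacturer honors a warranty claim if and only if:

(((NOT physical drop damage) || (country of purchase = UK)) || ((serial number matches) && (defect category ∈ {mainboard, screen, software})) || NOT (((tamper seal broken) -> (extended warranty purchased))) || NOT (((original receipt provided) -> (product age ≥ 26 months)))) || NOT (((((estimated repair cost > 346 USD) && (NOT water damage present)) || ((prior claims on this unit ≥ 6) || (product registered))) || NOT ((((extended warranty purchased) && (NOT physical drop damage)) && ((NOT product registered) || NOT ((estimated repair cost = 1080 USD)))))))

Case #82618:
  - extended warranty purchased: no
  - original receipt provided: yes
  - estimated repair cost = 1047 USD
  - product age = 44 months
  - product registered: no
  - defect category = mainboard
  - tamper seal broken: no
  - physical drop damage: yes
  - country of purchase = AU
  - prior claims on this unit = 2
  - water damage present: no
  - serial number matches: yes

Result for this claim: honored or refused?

Atomic conditions:
  NOT physical drop damage: yes → false
  country of purchase = UK: AU == UK is false
  serial number matches: yes → true
  defect category ∈ {mainboard, screen, software}: mainboard is in the set → true
  tamper seal broken: no → false
  extended warranty purchased: no → false
  original receipt provided: yes → true
  product age ≥ 26 months: 44 ≥ 26 is true
  estimated repair cost > 346 USD: 1047 > 346 is true
  NOT water damage present: no → true
  prior claims on this unit ≥ 6: 2 ≥ 6 is false
  product registered: no → false
  NOT product registered: no → true
  estimated repair cost = 1080 USD: 1047 == 1080 is false
Combine:
[1.1] false OR false = false
[1.2] true AND true = true
[1.3.1] false → false (antecedent false ⇒ implication holds) = true
[1.3] NOT true = false
[1.4.1] true → true = true
[1.4] NOT true = false
[1] false OR true OR false OR false = true
[2.1.1.1] true AND true = true
[2.1.1.2] false OR false = false
[2.1.1] true OR false = true
[2.1.2.1.1] false AND false = false
[2.1.2.1.2.2] NOT false = true
[2.1.2.1.2] true OR true = true
[2.1.2.1] false AND true = false
[2.1.2] NOT false = true
[2.1] true OR true = true
[2] NOT true = false
[root] true OR false = true
Overall: true → honored

Honored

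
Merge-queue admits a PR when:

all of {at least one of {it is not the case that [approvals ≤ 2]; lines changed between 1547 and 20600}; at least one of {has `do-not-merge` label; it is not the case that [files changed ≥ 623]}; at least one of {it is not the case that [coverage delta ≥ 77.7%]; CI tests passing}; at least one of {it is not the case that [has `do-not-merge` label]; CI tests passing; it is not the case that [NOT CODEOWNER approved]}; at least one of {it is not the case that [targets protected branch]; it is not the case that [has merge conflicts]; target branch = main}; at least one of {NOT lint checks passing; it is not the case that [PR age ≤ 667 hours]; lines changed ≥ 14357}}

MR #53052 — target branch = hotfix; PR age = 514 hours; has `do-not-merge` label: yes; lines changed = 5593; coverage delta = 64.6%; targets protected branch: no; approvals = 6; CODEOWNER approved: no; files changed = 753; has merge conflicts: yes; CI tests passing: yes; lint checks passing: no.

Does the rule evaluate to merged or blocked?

Merged

Atomic conditions:
  approvals ≤ 2: 6 ≤ 2 is false
  lines changed between 1547 and 20600: 5593 in [1547, 20600] is true
  has `do-not-merge` label: yes → true
  files changed ≥ 623: 753 ≥ 623 is true
  coverage delta ≥ 77.7%: 64.6 ≥ 77.7 is false
  CI tests passing: yes → true
  NOT CODEOWNER approved: no → true
  targets protected branch: no → false
  has merge conflicts: yes → true
  target branch = main: hotfix == main is false
  NOT lint checks passing: no → true
  PR age ≤ 667 hours: 514 ≤ 667 is true
  lines changed ≥ 14357: 5593 ≥ 14357 is false
Combine:
[1.1] NOT false = true
[1] true OR true = true
[2.2] NOT true = false
[2] true OR false = true
[3.1] NOT false = true
[3] true OR true = true
[4.1] NOT true = false
[4.3] NOT true = false
[4] false OR true OR false = true
[5.1] NOT false = true
[5.2] NOT true = false
[5] true OR false OR false = true
[6.2] NOT true = false
[6] true OR false OR false = true
[root] true AND true AND true AND true AND true AND true = true
Overall: true → merged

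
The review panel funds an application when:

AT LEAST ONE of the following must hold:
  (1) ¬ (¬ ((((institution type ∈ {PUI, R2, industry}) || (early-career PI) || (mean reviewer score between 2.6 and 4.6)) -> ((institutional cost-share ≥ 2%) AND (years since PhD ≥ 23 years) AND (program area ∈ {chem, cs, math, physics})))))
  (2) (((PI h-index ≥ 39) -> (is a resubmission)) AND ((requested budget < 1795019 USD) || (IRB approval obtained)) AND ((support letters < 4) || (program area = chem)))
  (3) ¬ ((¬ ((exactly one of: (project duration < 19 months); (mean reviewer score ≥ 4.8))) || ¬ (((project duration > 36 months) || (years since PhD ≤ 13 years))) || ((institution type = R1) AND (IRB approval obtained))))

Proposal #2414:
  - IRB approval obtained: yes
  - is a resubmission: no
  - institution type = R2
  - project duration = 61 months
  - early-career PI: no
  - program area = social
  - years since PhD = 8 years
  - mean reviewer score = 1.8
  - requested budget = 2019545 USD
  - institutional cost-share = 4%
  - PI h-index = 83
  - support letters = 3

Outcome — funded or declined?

Atomic conditions:
  institution type ∈ {PUI, R2, industry}: R2 is in the set → true
  early-career PI: no → false
  mean reviewer score between 2.6 and 4.6: 1.8 in [2.6, 4.6] is false
  institutional cost-share ≥ 2%: 4 ≥ 2 is true
  years since PhD ≥ 23 years: 8 ≥ 23 is false
  program area ∈ {chem, cs, math, physics}: social is not in the set → false
  PI h-index ≥ 39: 83 ≥ 39 is true
  is a resubmission: no → false
  requested budget < 1795019 USD: 2019545 < 1795019 is false
  IRB approval obtained: yes → true
  support letters < 4: 3 < 4 is true
  program area = chem: social == chem is false
  project duration < 19 months: 61 < 19 is false
  mean reviewer score ≥ 4.8: 1.8 ≥ 4.8 is false
  project duration > 36 months: 61 > 36 is true
  years since PhD ≤ 13 years: 8 ≤ 13 is true
  institution type = R1: R2 == R1 is false
Combine:
[1.1.1.1] true OR false OR false = true
[1.1.1.2] true AND false AND false = false
[1.1.1] true → false = false
[1.1] NOT false = true
[1] NOT true = false
[2.1] true → false = false
[2.2] false OR true = true
[2.3] true OR false = true
[2] false AND true AND true = false
[3.1.1.1] exactly-one(false, false) = false
[3.1.1] NOT false = true
[3.1.2.1] true OR true = true
[3.1.2] NOT true = false
[3.1.3] false AND true = false
[3.1] true OR false OR false = true
[3] NOT true = false
[root] false OR false OR false = false
Overall: false → declined

Declined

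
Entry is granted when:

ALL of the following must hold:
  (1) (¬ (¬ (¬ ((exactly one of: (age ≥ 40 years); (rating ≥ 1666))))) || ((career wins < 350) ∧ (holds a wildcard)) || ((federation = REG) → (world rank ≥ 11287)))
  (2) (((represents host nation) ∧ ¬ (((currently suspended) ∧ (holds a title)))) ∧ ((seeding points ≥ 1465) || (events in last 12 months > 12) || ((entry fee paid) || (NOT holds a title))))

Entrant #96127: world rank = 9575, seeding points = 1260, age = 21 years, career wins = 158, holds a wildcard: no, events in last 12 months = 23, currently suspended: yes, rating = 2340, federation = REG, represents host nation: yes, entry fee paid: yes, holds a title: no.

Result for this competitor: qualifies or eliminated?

Eliminated

Atomic conditions:
  age ≥ 40 years: 21 ≥ 40 is false
  rating ≥ 1666: 2340 ≥ 1666 is true
  career wins < 350: 158 < 350 is true
  holds a wildcard: no → false
  federation = REG: REG == REG is true
  world rank ≥ 11287: 9575 ≥ 11287 is false
  represents host nation: yes → true
  currently suspended: yes → true
  holds a title: no → false
  seeding points ≥ 1465: 1260 ≥ 1465 is false
  events in last 12 months > 12: 23 > 12 is true
  entry fee paid: yes → true
  NOT holds a title: no → true
Combine:
[1.1.1.1.1] exactly-one(false, true) = true
[1.1.1.1] NOT true = false
[1.1.1] NOT false = true
[1.1] NOT true = false
[1.2] true AND false = false
[1.3] true → false = false
[1] false OR false OR false = false
[2.1.2.1] true AND false = false
[2.1.2] NOT false = true
[2.1] true AND true = true
[2.2.3] true OR true = true
[2.2] false OR true OR true = true
[2] true AND true = true
[root] false AND true = false
Overall: false → eliminated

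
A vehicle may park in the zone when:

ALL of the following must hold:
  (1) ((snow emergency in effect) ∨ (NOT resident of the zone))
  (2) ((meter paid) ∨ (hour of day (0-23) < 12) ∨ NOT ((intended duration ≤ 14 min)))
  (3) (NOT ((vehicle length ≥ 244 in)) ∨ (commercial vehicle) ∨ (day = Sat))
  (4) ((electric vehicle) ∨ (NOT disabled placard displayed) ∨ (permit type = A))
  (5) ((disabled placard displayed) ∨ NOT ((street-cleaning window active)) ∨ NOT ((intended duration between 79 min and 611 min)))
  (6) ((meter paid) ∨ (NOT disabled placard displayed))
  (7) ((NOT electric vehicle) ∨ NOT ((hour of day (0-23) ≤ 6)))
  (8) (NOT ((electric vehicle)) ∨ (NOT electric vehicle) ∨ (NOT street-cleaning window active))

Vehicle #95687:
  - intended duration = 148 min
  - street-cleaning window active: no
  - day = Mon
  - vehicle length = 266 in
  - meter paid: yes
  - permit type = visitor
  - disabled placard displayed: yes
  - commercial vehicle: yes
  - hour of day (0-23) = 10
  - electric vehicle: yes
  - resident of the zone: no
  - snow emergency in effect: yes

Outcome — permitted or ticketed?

Atomic conditions:
  snow emergency in effect: yes → true
  NOT resident of the zone: no → true
  meter paid: yes → true
  hour of day (0-23) < 12: 10 < 12 is true
  intended duration ≤ 14 min: 148 ≤ 14 is false
  vehicle length ≥ 244 in: 266 ≥ 244 is true
  commercial vehicle: yes → true
  day = Sat: Mon == Sat is false
  electric vehicle: yes → true
  NOT disabled placard displayed: yes → false
  permit type = A: visitor == A is false
  disabled placard displayed: yes → true
  street-cleaning window active: no → false
  intended duration between 79 min and 611 min: 148 in [79, 611] is true
  NOT electric vehicle: yes → false
  hour of day (0-23) ≤ 6: 10 ≤ 6 is false
  NOT street-cleaning window active: no → true
Combine:
[1] true OR true = true
[2.3] NOT false = true
[2] true OR true OR true = true
[3.1] NOT true = false
[3] false OR true OR false = true
[4] true OR false OR false = true
[5.2] NOT false = true
[5.3] NOT true = false
[5] true OR true OR false = true
[6] true OR false = true
[7.2] NOT false = true
[7] false OR true = true
[8.1] NOT true = false
[8] false OR false OR true = true
[root] true AND true AND true AND true AND true AND true AND true AND true = true
Overall: true → permitted

Permitted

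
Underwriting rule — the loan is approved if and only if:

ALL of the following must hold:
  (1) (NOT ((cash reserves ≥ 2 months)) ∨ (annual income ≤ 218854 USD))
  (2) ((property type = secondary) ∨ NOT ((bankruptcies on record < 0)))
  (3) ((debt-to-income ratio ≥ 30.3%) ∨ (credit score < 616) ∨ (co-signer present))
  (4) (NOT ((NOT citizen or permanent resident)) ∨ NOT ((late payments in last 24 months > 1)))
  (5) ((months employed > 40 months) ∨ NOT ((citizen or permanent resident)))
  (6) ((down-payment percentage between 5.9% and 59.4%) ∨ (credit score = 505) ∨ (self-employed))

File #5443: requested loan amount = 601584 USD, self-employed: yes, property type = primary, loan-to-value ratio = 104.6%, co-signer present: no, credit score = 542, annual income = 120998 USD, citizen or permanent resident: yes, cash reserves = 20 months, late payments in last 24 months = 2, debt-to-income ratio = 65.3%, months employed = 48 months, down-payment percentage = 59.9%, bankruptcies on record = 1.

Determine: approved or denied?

Atomic conditions:
  cash reserves ≥ 2 months: 20 ≥ 2 is true
  annual income ≤ 218854 USD: 120998 ≤ 218854 is true
  property type = secondary: primary == secondary is false
  bankruptcies on record < 0: 1 < 0 is false
  debt-to-income ratio ≥ 30.3%: 65.3 ≥ 30.3 is true
  credit score < 616: 542 < 616 is true
  co-signer present: no → false
  NOT citizen or permanent resident: yes → false
  late payments in last 24 months > 1: 2 > 1 is true
  months employed > 40 months: 48 > 40 is true
  citizen or permanent resident: yes → true
  down-payment percentage between 5.9% and 59.4%: 59.9 in [5.9, 59.4] is false
  credit score = 505: 542 == 505 is false
  self-employed: yes → true
Combine:
[1.1] NOT true = false
[1] false OR true = true
[2.2] NOT false = true
[2] false OR true = true
[3] true OR true OR false = true
[4.1] NOT false = true
[4.2] NOT true = false
[4] true OR false = true
[5.2] NOT true = false
[5] true OR false = true
[6] false OR false OR true = true
[root] true AND true AND true AND true AND true AND true = true
Overall: true → approved

Approved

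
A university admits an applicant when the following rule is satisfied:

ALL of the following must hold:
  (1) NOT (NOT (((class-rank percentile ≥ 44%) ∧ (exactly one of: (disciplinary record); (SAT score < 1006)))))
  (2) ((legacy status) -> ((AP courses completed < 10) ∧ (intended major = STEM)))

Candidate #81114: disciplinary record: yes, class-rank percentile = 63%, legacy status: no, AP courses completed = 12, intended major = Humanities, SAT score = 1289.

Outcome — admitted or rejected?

Atomic conditions:
  class-rank percentile ≥ 44%: 63 ≥ 44 is true
  disciplinary record: yes → true
  SAT score < 1006: 1289 < 1006 is false
  legacy status: no → false
  AP courses completed < 10: 12 < 10 is false
  intended major = STEM: Humanities == STEM is false
Combine:
[1.1.1.2] exactly-one(true, false) = true
[1.1.1] true AND true = true
[1.1] NOT true = false
[1] NOT false = true
[2.2] false AND false = false
[2] false → false (antecedent false ⇒ implication holds) = true
[root] true AND true = true
Overall: true → admitted

Admitted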